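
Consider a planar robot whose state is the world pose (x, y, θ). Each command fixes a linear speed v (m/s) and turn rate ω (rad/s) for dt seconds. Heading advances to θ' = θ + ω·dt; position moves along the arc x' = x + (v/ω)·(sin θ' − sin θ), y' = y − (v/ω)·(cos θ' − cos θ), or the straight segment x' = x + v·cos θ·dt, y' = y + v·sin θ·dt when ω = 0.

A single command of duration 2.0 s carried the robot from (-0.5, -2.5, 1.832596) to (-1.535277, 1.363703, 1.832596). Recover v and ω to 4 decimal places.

v = 2.0000, ω = 0.0000

Δθ = 1.832596 − 1.832596 = 0.000000
ω = Δθ/dt = 0.000000/2.0 = 0.0000
ω = 0 → v = (Δx·cos θ + Δy·sin θ)/dt = 2.0000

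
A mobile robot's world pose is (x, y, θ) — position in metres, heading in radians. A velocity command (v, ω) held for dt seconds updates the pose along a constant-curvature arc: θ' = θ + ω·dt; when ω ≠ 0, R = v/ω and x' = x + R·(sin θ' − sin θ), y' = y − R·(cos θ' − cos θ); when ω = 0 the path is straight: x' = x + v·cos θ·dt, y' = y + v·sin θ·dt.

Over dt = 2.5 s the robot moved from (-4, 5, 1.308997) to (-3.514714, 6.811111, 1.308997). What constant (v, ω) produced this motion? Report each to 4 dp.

v = 0.7500, ω = 0.0000

Δθ = 1.308997 − 1.308997 = 0.000000
ω = Δθ/dt = 0.000000/2.5 = 0.0000
ω = 0 → v = (Δx·cos θ + Δy·sin θ)/dt = 0.7500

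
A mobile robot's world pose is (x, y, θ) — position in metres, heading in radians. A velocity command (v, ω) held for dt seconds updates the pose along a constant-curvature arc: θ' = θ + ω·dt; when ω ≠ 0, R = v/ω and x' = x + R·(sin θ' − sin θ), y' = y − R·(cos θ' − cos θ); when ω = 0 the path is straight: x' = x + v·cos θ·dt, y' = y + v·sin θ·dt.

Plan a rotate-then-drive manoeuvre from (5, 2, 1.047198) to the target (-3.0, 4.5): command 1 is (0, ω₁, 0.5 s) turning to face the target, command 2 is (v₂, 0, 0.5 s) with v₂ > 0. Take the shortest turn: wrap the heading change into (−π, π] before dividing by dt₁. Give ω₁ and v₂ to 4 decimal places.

ω₁ = 3.5830, v₂ = 16.7631

heading to target = atan2(4.5−2, -3−5) = 2.8387
Δθ = wrap(2.8387 − 1.0472) = 1.7915; ω₁ = Δθ/dt₁ = 3.5830
distance = √((-3−5)² + (4.5−2)²) = 8.3815; v₂ = distance/dt₂ = 16.7631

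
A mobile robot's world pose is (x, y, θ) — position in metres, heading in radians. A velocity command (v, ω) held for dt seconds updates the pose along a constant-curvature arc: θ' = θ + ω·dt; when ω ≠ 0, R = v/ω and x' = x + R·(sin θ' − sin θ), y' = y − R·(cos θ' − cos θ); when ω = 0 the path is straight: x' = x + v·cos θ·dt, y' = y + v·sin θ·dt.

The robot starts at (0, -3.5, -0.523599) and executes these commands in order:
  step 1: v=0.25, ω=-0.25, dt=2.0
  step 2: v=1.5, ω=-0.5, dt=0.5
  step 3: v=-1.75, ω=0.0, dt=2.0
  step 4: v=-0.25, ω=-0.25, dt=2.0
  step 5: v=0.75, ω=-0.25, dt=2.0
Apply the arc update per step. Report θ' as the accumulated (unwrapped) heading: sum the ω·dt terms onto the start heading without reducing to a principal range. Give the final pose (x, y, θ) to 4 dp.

step 1: θ'=-1.0236 (R=-1.0000) → pose (0.3540, -3.8457, -1.0236)
step 2: θ'=-1.2736 (R=-3.0000) → pose (0.6605, -4.5281, -1.2736)
step 3: θ'=-1.2736 (straight) → pose (-0.3644, -1.1815, -1.2736)
step 4: θ'=-1.7736 (R=1.0000) → pose (-0.3878, -0.6873, -1.7736)
step 5: θ'=-2.2736 (R=-3.0000) → pose (-1.0372, -2.0221, -2.2736)

(-1.0372, -2.0221, -2.2736)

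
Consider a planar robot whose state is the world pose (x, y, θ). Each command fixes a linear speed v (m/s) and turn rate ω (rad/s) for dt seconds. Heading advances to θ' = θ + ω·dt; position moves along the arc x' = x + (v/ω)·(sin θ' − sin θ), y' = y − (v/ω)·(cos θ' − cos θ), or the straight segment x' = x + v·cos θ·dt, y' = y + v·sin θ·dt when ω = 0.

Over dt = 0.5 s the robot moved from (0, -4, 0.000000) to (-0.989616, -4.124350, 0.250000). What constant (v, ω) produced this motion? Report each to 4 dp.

Δθ = 0.250000 − 0.000000 = 0.250000
ω = Δθ/dt = 0.250000/0.5 = 0.5000
R = Δx/(sin θ' − sin θ) = -4.0000
v = R·ω = -4.0000·0.5000 = -2.0000

v = -2.0000, ω = 0.5000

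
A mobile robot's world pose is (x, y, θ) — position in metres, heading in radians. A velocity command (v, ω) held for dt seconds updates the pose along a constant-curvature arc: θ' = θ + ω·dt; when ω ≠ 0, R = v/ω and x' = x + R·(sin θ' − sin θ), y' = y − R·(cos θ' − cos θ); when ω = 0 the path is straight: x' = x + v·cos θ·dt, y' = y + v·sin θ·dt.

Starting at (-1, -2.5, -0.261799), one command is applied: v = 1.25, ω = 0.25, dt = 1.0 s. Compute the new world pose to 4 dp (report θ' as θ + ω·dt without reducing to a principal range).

(0.2351, -2.6700, -0.0118)

θ' = -0.2618 + 0.25·1.0 = -0.0118
R = v/ω = 1.25/0.25 = 5.0000
x' = -1 + 5.0000·(sin -0.0118 − sin -0.2618) = 0.2351
y' = -2.5 − 5.0000·(cos -0.0118 − cos -0.2618) = -2.6700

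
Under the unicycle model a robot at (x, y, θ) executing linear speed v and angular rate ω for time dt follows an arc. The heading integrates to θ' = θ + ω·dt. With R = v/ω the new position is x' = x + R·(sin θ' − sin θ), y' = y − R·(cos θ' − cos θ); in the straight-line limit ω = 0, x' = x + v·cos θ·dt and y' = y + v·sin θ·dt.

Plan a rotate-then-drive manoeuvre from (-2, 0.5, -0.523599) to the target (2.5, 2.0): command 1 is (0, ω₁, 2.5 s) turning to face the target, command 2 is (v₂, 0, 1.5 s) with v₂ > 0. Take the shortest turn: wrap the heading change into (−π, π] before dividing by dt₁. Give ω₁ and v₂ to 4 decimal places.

heading to target = atan2(2−0.5, 2.5−-2) = 0.3218
Δθ = wrap(0.3218 − -0.5236) = 0.8453; ω₁ = Δθ/dt₁ = 0.3381
distance = √((2.5−-2)² + (2−0.5)²) = 4.7434; v₂ = distance/dt₂ = 3.1623

ω₁ = 0.3381, v₂ = 3.1623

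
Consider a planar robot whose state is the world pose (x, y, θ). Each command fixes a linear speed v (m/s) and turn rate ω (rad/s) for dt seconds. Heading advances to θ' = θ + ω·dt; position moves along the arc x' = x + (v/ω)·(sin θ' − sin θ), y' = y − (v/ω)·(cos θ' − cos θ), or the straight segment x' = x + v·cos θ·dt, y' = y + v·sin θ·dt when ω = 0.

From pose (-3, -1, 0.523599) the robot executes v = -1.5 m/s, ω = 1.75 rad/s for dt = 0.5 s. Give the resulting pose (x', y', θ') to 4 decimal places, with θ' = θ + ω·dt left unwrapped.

(-3.4159, -1.5954, 1.3986)

θ' = 0.5236 + 1.75·0.5 = 1.3986
R = v/ω = -1.5/1.75 = -0.8571
x' = -3 + -0.8571·(sin 1.3986 − sin 0.5236) = -3.4159
y' = -1 − -0.8571·(cos 1.3986 − cos 0.5236) = -1.5954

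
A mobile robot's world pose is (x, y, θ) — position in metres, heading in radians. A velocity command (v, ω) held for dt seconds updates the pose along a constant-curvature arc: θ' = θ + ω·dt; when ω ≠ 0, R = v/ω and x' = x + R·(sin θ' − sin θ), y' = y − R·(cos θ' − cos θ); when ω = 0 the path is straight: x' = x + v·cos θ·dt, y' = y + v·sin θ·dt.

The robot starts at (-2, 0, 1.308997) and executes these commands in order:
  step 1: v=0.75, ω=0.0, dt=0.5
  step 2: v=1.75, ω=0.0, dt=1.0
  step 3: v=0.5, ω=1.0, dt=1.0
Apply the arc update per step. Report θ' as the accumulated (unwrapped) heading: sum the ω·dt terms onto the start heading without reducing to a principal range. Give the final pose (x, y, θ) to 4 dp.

step 1: θ'=1.3090 (straight) → pose (-1.9029, 0.3622, 1.3090)
step 2: θ'=1.3090 (straight) → pose (-1.4500, 2.0526, 1.3090)
step 3: θ'=2.3090 (R=0.5000) → pose (-1.5631, 2.5185, 2.3090)

(-1.5631, 2.5185, 2.3090)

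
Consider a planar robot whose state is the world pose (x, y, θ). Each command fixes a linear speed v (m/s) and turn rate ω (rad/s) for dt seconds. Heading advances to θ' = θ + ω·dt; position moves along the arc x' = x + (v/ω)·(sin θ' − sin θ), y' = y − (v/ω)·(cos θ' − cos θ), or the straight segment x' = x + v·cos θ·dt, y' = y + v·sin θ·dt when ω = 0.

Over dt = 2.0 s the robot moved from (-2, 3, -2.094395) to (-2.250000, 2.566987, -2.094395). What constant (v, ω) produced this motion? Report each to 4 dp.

v = 0.2500, ω = 0.0000

Δθ = -2.094395 − -2.094395 = 0.000000
ω = Δθ/dt = 0.000000/2.0 = 0.0000
ω = 0 → v = (Δx·cos θ + Δy·sin θ)/dt = 0.2500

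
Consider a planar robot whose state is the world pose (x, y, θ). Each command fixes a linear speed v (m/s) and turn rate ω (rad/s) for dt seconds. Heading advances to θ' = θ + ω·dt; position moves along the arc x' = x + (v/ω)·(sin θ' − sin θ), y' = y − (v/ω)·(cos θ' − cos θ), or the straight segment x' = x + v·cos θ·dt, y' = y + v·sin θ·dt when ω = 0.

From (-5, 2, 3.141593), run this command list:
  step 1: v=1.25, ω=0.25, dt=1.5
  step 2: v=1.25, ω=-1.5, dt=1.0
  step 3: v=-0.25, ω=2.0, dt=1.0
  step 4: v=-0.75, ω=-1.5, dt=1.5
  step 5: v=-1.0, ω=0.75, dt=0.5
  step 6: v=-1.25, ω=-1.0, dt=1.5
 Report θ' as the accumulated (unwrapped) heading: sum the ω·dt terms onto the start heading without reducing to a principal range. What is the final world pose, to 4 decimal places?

step 1: θ'=3.5166 (R=5.0000) → pose (-6.8314, 1.6525, 3.5166)
step 2: θ'=2.0166 (R=-0.8333) → pose (-7.8885, 2.0686, 2.0166)
step 3: θ'=4.0166 (R=-0.1250) → pose (-7.6798, 2.0424, 4.0166)
step 4: θ'=1.7666 (R=0.5000) → pose (-6.8055, 1.8192, 1.7666)
step 5: θ'=2.1416 (R=-1.3333) → pose (-6.6196, 1.3582, 2.1416)
step 6: θ'=0.6416 (R=1.2500) → pose (-6.9234, -0.3186, 0.6416)

(-6.9234, -0.3186, 0.6416)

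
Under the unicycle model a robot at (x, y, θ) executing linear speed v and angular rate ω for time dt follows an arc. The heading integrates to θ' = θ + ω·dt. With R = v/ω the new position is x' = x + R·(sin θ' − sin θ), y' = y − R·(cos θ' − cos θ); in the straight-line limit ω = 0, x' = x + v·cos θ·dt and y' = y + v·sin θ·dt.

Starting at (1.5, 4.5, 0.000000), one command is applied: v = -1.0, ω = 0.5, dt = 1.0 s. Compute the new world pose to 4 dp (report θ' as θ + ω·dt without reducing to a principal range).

(0.5411, 4.2552, 0.5000)

θ' = 0.0000 + 0.5·1.0 = 0.5000
R = v/ω = -1.0/0.5 = -2.0000
x' = 1.5 + -2.0000·(sin 0.5000 − sin 0.0000) = 0.5411
y' = 4.5 − -2.0000·(cos 0.5000 − cos 0.0000) = 4.2552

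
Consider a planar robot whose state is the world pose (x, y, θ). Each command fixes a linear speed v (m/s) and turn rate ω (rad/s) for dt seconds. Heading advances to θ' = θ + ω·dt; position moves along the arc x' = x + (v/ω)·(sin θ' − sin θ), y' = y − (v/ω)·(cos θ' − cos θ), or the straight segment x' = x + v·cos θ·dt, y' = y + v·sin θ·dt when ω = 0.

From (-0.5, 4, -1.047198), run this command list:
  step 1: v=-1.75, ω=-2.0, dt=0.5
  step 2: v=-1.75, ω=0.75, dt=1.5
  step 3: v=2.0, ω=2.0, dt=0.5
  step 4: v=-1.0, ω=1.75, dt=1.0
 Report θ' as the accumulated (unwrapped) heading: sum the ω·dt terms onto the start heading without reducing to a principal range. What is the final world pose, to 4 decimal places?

step 1: θ'=-2.0472 (R=0.8750) → pose (-0.5198, 4.8388, -2.0472)
step 2: θ'=-0.9222 (R=-2.3333) → pose (-0.7338, 7.3183, -0.9222)
step 3: θ'=0.0778 (R=1.0000) → pose (0.1408, 6.9254, 0.0778)
step 4: θ'=1.8278 (R=-0.5714) → pose (-0.3674, 6.2104, 1.8278)

(-0.3674, 6.2104, 1.8278)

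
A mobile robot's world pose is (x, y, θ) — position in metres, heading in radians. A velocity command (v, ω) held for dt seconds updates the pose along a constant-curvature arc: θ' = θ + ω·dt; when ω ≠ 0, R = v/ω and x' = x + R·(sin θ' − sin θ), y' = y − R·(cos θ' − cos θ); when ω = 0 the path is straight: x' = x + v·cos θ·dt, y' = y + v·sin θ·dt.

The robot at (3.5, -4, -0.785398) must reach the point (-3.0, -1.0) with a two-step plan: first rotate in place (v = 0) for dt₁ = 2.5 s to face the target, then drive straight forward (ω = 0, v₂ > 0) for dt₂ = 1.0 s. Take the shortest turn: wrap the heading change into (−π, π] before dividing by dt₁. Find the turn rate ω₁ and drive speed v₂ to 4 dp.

heading to target = atan2(-1−-4, -3−3.5) = 2.7092
Δθ = wrap(2.7092 − -0.7854) = -2.7886; ω₁ = Δθ/dt₁ = -1.1154
distance = √((-3−3.5)² + (-1−-4)²) = 7.1589; v₂ = distance/dt₂ = 7.1589

ω₁ = -1.1154, v₂ = 7.1589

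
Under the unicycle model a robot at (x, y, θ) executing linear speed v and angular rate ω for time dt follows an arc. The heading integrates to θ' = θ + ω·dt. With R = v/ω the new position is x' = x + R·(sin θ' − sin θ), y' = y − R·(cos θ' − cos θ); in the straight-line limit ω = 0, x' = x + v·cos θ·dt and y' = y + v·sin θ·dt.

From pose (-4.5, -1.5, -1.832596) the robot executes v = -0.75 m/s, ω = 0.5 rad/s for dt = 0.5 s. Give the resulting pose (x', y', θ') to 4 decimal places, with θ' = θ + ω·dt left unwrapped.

(-4.4490, -1.1295, -1.5826)

θ' = -1.8326 + 0.5·0.5 = -1.5826
R = v/ω = -0.75/0.5 = -1.5000
x' = -4.5 + -1.5000·(sin -1.5826 − sin -1.8326) = -4.4490
y' = -1.5 − -1.5000·(cos -1.5826 − cos -1.8326) = -1.1295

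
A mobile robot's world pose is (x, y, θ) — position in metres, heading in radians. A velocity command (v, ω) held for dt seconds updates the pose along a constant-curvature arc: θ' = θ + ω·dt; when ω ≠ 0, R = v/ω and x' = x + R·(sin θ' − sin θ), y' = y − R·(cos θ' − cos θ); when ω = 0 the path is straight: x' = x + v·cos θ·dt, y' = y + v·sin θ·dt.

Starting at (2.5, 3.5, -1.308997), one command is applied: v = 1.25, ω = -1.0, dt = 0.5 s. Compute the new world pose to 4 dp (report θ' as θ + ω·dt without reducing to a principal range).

(2.5073, 2.8815, -1.8090)

θ' = -1.3090 + -1.0·0.5 = -1.8090
R = v/ω = 1.25/-1.0 = -1.2500
x' = 2.5 + -1.2500·(sin -1.8090 − sin -1.3090) = 2.5073
y' = 3.5 − -1.2500·(cos -1.8090 − cos -1.3090) = 2.8815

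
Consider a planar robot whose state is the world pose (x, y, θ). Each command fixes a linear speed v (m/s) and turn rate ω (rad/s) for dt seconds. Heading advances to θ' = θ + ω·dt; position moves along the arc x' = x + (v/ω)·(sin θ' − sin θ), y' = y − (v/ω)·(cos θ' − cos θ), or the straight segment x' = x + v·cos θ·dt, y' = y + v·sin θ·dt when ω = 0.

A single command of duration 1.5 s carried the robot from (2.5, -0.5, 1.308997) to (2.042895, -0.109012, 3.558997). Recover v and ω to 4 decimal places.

v = 0.5000, ω = 1.5000

Δθ = 3.558997 − 1.308997 = 2.250000
ω = Δθ/dt = 2.250000/1.5 = 1.5000
R = Δx/(sin θ' − sin θ) = 0.3333
v = R·ω = 0.3333·1.5000 = 0.5000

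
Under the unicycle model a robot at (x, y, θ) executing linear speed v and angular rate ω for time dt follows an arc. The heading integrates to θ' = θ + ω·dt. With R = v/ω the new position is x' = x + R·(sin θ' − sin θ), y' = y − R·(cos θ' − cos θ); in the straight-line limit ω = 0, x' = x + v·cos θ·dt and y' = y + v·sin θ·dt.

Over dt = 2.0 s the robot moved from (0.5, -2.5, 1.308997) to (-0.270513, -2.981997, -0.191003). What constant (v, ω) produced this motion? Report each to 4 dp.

Δθ = -0.191003 − 1.308997 = -1.500000
ω = Δθ/dt = -1.500000/2.0 = -0.7500
R = Δx/(sin θ' − sin θ) = 0.6667
v = R·ω = 0.6667·-0.7500 = -0.5000

v = -0.5000, ω = -0.7500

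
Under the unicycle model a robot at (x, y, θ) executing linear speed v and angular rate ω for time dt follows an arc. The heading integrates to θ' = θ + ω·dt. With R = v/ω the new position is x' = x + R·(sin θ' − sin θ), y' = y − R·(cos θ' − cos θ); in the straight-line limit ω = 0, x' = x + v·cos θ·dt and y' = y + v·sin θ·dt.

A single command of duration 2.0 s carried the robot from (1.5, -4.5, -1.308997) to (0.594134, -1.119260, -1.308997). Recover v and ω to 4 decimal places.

v = -1.7500, ω = 0.0000

Δθ = -1.308997 − -1.308997 = 0.000000
ω = Δθ/dt = 0.000000/2.0 = 0.0000
ω = 0 → v = (Δx·cos θ + Δy·sin θ)/dt = -1.7500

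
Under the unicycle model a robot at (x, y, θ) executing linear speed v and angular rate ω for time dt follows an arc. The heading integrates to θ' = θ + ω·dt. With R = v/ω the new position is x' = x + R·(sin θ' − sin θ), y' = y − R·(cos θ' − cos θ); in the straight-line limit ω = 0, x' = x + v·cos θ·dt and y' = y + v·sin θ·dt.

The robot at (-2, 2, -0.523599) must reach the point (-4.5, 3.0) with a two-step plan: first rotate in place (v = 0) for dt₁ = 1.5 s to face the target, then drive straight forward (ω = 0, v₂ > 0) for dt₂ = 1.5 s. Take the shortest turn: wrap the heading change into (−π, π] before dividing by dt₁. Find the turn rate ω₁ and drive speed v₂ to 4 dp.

ω₁ = -1.9990, v₂ = 1.7951

heading to target = atan2(3−2, -4.5−-2) = 2.7611
Δθ = wrap(2.7611 − -0.5236) = -2.9985; ω₁ = Δθ/dt₁ = -1.9990
distance = √((-4.5−-2)² + (3−2)²) = 2.6926; v₂ = distance/dt₂ = 1.7951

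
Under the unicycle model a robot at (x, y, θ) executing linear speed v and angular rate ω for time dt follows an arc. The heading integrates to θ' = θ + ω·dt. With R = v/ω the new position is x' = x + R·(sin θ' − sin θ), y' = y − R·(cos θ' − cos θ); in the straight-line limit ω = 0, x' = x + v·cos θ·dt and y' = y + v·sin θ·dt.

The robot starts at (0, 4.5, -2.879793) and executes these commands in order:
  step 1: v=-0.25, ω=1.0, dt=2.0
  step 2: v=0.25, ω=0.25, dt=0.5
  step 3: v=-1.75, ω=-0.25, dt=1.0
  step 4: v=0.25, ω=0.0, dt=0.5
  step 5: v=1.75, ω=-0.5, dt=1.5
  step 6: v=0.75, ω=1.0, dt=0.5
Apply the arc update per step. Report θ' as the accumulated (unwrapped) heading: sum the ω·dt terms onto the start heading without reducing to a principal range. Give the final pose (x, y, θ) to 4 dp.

(-0.3207, 3.1617, -1.2548)

step 1: θ'=-0.8798 (R=-0.2500) → pose (0.1279, 4.9008, -0.8798)
step 2: θ'=-0.7548 (R=1.0000) → pose (0.2134, 4.8097, -0.7548)
step 3: θ'=-1.0048 (R=7.0000) → pose (-0.8990, 6.1548, -1.0048)
step 4: θ'=-1.0048 (straight) → pose (-0.8319, 6.0493, -1.0048)
step 5: θ'=-1.7548 (R=-3.5000) → pose (-0.3452, 3.5320, -1.7548)
step 6: θ'=-1.2548 (R=0.7500) → pose (-0.3207, 3.1617, -1.2548)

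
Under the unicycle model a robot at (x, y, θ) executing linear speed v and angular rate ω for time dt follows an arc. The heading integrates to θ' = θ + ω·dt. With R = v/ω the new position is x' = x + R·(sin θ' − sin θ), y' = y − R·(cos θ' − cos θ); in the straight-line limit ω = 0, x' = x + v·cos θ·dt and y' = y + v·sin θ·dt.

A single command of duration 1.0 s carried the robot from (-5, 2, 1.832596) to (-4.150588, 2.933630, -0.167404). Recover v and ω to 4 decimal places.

Δθ = -0.167404 − 1.832596 = -2.000000
ω = Δθ/dt = -2.000000/1.0 = -2.0000
R = −Δy/(cos θ' − cos θ) = -0.7500
v = R·ω = -0.7500·-2.0000 = 1.5000

v = 1.5000, ω = -2.0000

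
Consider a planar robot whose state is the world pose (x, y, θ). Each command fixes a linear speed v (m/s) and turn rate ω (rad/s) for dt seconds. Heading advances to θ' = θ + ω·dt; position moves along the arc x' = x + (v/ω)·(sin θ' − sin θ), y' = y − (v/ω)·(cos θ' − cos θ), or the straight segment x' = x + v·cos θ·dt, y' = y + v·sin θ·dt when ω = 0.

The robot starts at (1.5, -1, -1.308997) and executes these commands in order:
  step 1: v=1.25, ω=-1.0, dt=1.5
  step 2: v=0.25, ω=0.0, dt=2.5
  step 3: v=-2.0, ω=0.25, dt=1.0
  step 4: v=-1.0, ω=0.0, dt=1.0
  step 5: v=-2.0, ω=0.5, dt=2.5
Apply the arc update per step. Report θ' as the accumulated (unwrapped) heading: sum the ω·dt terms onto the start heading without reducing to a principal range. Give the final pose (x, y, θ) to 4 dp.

step 1: θ'=-2.8090 (R=-1.2500) → pose (0.7007, -2.5050, -2.8090)
step 2: θ'=-2.8090 (straight) → pose (0.1100, -2.7091, -2.8090)
step 3: θ'=-2.5590 (R=-8.0000) → pose (1.8995, -1.8278, -2.5590)
step 4: θ'=-2.5590 (straight) → pose (2.7346, -1.2776, -2.5590)
step 5: θ'=-1.3090 (R=-4.0000) → pose (4.3975, 3.0978, -1.3090)

(4.3975, 3.0978, -1.3090)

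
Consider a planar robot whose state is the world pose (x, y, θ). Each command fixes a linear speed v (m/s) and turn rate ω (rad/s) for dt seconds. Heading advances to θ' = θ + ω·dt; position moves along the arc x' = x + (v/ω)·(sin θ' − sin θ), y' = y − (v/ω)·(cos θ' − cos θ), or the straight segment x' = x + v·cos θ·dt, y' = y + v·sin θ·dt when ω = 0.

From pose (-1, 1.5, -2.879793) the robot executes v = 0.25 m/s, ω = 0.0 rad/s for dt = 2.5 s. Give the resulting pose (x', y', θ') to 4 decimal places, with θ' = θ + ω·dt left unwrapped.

θ' = -2.8798 + 0.0·2.5 = -2.8798
ω = 0 → straight: x' = -1 + 0.25·cos(-2.8798)·2.5 = -1.6037
y' = 1.5 + 0.25·sin(-2.8798)·2.5 = 1.3382

(-1.6037, 1.3382, -2.8798)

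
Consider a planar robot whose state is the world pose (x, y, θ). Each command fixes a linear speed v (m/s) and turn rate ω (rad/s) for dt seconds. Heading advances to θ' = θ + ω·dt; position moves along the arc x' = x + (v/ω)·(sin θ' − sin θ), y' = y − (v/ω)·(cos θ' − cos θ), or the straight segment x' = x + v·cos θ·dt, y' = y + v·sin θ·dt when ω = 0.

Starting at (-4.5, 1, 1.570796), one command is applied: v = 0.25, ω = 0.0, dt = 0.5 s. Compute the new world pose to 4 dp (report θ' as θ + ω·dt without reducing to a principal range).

θ' = 1.5708 + 0.0·0.5 = 1.5708
ω = 0 → straight: x' = -4.5 + 0.25·cos(1.5708)·0.5 = -4.5000
y' = 1 + 0.25·sin(1.5708)·0.5 = 1.1250

(-4.5000, 1.1250, 1.5708)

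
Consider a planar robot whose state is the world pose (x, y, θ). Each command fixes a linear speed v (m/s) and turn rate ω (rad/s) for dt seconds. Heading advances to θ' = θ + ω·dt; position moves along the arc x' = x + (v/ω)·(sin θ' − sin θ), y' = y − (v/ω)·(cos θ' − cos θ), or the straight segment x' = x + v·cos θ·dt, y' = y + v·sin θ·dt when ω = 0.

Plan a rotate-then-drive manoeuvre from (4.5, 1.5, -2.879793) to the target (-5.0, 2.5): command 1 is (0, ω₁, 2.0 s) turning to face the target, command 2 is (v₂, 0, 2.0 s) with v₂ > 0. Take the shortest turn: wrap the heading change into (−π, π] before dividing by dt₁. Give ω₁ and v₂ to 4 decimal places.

ω₁ = -0.1833, v₂ = 4.7762

heading to target = atan2(2.5−1.5, -5−4.5) = 3.0367
Δθ = wrap(3.0367 − -2.8798) = -0.3667; ω₁ = Δθ/dt₁ = -0.1833
distance = √((-5−4.5)² + (2.5−1.5)²) = 9.5525; v₂ = distance/dt₂ = 4.7762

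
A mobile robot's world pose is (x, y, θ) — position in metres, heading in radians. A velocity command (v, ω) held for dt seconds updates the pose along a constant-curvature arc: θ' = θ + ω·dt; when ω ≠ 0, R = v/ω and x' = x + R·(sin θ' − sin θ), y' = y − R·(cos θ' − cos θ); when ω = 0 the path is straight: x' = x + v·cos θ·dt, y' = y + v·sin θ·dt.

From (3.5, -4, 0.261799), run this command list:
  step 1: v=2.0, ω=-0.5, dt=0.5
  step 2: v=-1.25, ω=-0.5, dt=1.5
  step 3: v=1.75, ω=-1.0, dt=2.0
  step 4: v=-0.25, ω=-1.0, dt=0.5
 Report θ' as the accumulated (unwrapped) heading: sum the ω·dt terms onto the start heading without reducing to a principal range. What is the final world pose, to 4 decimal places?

(2.4077, -6.0984, -3.2382)

step 1: θ'=0.0118 (R=-4.0000) → pose (4.4881, -3.8640, 0.0118)
step 2: θ'=-0.7382 (R=2.5000) → pose (2.7762, -3.2134, -0.7382)
step 3: θ'=-2.7382 (R=-1.7500) → pose (2.2855, -6.1173, -2.7382)
step 4: θ'=-3.2382 (R=0.2500) → pose (2.4077, -6.0984, -3.2382)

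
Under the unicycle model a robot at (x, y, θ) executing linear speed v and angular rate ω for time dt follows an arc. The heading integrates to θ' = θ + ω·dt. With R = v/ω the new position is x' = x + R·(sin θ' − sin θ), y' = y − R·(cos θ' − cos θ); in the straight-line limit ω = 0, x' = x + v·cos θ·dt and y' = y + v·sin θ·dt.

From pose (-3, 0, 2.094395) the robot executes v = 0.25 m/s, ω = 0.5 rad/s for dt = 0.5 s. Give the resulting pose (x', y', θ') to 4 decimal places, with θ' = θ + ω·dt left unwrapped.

(-3.0753, 0.0994, 2.3444)

θ' = 2.0944 + 0.5·0.5 = 2.3444
R = v/ω = 0.25/0.5 = 0.5000
x' = -3 + 0.5000·(sin 2.3444 − sin 2.0944) = -3.0753
y' = 0 − 0.5000·(cos 2.3444 − cos 2.0944) = 0.0994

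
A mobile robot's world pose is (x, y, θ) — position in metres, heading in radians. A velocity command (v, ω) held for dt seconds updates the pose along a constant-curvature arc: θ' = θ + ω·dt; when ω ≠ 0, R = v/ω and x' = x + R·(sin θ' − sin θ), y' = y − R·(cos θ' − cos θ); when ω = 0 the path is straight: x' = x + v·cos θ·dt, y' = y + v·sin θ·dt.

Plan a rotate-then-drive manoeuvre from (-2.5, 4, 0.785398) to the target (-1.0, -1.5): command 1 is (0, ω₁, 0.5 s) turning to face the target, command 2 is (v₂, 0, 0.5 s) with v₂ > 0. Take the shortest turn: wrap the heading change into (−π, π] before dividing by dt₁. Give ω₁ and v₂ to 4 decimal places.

heading to target = atan2(-1.5−4, -1−-2.5) = -1.3045
Δθ = wrap(-1.3045 − 0.7854) = -2.0899; ω₁ = Δθ/dt₁ = -4.1799
distance = √((-1−-2.5)² + (-1.5−4)²) = 5.7009; v₂ = distance/dt₂ = 11.4018

ω₁ = -4.1799, v₂ = 11.4018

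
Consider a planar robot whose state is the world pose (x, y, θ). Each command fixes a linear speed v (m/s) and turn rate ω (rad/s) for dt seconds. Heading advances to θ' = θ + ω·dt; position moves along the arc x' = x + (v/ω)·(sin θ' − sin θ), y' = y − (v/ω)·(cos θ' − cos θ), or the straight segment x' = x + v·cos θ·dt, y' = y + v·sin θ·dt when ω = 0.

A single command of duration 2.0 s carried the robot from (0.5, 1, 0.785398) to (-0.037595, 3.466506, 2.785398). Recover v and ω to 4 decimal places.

Δθ = 2.785398 − 0.785398 = 2.000000
ω = Δθ/dt = 2.000000/2.0 = 1.0000
R = −Δy/(cos θ' − cos θ) = 1.5000
v = R·ω = 1.5000·1.0000 = 1.5000

v = 1.5000, ω = 1.0000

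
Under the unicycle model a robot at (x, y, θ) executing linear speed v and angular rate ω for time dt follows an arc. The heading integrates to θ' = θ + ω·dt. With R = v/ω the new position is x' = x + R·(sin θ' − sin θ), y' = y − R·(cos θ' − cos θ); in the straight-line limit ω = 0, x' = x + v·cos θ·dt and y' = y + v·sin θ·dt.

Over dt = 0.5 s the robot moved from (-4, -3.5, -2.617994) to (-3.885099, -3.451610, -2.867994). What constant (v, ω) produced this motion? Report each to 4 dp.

Δθ = -2.867994 − -2.617994 = -0.250000
ω = Δθ/dt = -0.250000/0.5 = -0.5000
R = Δx/(sin θ' − sin θ) = 0.5000
v = R·ω = 0.5000·-0.5000 = -0.2500

v = -0.2500, ω = -0.5000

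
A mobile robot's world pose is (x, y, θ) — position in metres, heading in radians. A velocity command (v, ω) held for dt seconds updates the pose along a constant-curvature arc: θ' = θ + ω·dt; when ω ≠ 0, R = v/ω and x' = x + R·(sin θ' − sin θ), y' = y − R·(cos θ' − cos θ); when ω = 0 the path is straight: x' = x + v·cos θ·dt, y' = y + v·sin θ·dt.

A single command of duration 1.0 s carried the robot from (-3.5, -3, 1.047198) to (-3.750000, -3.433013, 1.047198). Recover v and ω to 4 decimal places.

v = -0.5000, ω = 0.0000

Δθ = 1.047198 − 1.047198 = 0.000000
ω = Δθ/dt = 0.000000/1.0 = 0.0000
ω = 0 → v = (Δx·cos θ + Δy·sin θ)/dt = -0.5000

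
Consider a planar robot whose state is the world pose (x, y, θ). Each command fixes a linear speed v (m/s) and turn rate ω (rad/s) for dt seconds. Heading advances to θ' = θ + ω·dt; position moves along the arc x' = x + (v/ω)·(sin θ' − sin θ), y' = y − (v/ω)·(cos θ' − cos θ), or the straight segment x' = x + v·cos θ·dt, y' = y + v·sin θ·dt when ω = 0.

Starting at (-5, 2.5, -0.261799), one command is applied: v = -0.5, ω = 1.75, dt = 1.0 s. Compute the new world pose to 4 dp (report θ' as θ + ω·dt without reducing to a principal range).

θ' = -0.2618 + 1.75·1.0 = 1.4882
R = v/ω = -0.5/1.75 = -0.2857
x' = -5 + -0.2857·(sin 1.4882 − sin -0.2618) = -5.3587
y' = 2.5 − -0.2857·(cos 1.4882 − cos -0.2618) = 2.2476

(-5.3587, 2.2476, 1.4882)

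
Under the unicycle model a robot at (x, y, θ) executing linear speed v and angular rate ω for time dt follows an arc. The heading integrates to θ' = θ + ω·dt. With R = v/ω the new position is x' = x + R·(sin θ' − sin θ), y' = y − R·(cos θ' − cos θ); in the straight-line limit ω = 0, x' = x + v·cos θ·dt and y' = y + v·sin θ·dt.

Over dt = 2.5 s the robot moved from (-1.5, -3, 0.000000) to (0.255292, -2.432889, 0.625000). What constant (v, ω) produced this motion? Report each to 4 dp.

v = 0.7500, ω = 0.2500

Δθ = 0.625000 − 0.000000 = 0.625000
ω = Δθ/dt = 0.625000/2.5 = 0.2500
R = Δx/(sin θ' − sin θ) = 3.0000
v = R·ω = 3.0000·0.2500 = 0.7500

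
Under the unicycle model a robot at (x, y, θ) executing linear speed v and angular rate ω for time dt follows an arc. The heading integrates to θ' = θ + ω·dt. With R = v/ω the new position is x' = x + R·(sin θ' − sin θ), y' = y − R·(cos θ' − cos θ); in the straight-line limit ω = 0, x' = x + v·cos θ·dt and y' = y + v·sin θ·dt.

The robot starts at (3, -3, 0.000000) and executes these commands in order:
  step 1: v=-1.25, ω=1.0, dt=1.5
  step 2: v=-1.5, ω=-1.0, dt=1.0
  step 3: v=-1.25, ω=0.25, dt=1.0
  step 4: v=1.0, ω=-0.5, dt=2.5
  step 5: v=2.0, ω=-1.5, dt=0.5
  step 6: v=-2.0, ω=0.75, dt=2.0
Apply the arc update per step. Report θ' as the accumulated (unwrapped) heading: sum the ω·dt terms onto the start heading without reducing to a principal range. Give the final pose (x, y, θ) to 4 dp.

step 1: θ'=1.5000 (R=-1.2500) → pose (1.7531, -4.1616, 1.5000)
step 2: θ'=0.5000 (R=1.5000) → pose (0.9760, -5.3718, 0.5000)
step 3: θ'=0.7500 (R=-5.0000) → pose (-0.0350, -6.1013, 0.7500)
step 4: θ'=-0.5000 (R=-2.0000) → pose (2.2871, -5.8095, -0.5000)
step 5: θ'=-1.2500 (R=-1.3333) → pose (2.9132, -6.5592, -1.2500)
step 6: θ'=0.2500 (R=-2.6667) → pose (-0.2772, -4.8163, 0.2500)

(-0.2772, -4.8163, 0.2500)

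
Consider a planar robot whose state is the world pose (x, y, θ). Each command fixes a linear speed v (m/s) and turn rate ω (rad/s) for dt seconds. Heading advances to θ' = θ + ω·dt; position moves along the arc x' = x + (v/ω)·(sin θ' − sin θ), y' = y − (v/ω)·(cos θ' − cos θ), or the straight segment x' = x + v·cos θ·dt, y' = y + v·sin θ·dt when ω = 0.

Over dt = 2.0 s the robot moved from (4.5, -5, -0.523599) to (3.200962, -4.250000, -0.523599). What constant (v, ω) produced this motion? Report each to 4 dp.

Δθ = -0.523599 − -0.523599 = 0.000000
ω = Δθ/dt = 0.000000/2.0 = 0.0000
ω = 0 → v = (Δx·cos θ + Δy·sin θ)/dt = -0.7500

v = -0.7500, ω = 0.0000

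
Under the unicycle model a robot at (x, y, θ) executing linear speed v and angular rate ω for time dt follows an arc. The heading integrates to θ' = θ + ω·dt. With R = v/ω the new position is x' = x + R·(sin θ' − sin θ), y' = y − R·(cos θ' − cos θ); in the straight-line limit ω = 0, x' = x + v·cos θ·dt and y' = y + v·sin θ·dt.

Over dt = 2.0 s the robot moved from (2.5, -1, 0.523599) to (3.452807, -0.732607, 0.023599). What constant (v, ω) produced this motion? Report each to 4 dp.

v = 0.5000, ω = -0.2500

Δθ = 0.023599 − 0.523599 = -0.500000
ω = Δθ/dt = -0.500000/2.0 = -0.2500
R = Δx/(sin θ' − sin θ) = -2.0000
v = R·ω = -2.0000·-0.2500 = 0.5000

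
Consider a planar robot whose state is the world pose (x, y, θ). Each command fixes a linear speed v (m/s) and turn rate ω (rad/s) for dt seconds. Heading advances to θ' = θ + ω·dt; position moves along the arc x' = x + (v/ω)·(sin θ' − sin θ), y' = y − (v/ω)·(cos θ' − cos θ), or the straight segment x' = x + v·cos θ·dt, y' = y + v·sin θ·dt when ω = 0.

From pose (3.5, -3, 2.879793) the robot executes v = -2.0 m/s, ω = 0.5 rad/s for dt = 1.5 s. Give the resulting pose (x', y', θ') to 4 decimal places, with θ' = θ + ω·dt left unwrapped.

(6.4114, -2.6690, 3.6298)

θ' = 2.8798 + 0.5·1.5 = 3.6298
R = v/ω = -2.0/0.5 = -4.0000
x' = 3.5 + -4.0000·(sin 3.6298 − sin 2.8798) = 6.4114
y' = -3 − -4.0000·(cos 3.6298 − cos 2.8798) = -2.6690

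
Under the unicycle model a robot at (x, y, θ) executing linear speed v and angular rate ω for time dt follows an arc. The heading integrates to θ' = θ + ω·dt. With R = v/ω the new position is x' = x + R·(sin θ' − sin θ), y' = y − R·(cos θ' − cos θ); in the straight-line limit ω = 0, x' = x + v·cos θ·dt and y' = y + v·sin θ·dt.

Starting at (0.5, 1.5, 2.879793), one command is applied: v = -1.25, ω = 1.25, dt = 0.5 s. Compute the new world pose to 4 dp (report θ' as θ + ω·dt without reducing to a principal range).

θ' = 2.8798 + 1.25·0.5 = 3.5048
R = v/ω = -1.25/1.25 = -1.0000
x' = 0.5 + -1.0000·(sin 3.5048 − sin 2.8798) = 1.1141
y' = 1.5 − -1.0000·(cos 3.5048 − cos 2.8798) = 1.5312

(1.1141, 1.5312, 3.5048)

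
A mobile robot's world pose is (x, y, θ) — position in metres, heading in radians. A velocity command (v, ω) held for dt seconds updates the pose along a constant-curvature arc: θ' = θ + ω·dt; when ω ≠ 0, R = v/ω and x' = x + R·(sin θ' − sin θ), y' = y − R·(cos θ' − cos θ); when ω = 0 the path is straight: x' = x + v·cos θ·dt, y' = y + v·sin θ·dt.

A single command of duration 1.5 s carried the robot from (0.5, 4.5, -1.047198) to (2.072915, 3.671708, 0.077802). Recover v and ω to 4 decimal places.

Δθ = 0.077802 − -1.047198 = 1.125000
ω = Δθ/dt = 1.125000/1.5 = 0.7500
R = Δx/(sin θ' − sin θ) = 1.6667
v = R·ω = 1.6667·0.7500 = 1.2500

v = 1.2500, ω = 0.7500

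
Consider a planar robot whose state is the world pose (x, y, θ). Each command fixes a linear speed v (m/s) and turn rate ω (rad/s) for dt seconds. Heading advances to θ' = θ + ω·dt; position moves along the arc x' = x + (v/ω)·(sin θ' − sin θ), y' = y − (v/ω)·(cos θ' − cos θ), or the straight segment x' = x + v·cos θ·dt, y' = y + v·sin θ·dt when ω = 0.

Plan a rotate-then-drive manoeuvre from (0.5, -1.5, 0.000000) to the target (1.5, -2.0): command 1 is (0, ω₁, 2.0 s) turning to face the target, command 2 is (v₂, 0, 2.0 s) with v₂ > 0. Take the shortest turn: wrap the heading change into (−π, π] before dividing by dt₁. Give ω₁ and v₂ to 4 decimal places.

ω₁ = -0.2318, v₂ = 0.5590

heading to target = atan2(-2−-1.5, 1.5−0.5) = -0.4636
Δθ = wrap(-0.4636 − 0.0000) = -0.4636; ω₁ = Δθ/dt₁ = -0.2318
distance = √((1.5−0.5)² + (-2−-1.5)²) = 1.1180; v₂ = distance/dt₂ = 0.5590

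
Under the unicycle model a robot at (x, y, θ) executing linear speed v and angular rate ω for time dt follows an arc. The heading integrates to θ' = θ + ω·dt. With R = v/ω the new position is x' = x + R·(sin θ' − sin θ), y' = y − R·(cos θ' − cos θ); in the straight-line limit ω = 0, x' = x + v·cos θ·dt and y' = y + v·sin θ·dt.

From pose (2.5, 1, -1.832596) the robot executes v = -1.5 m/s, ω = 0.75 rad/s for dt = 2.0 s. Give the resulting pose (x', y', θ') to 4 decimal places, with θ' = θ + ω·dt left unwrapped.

(1.2211, 3.4080, -0.3326)

θ' = -1.8326 + 0.75·2.0 = -0.3326
R = v/ω = -1.5/0.75 = -2.0000
x' = 2.5 + -2.0000·(sin -0.3326 − sin -1.8326) = 1.2211
y' = 1 − -2.0000·(cos -0.3326 − cos -1.8326) = 3.4080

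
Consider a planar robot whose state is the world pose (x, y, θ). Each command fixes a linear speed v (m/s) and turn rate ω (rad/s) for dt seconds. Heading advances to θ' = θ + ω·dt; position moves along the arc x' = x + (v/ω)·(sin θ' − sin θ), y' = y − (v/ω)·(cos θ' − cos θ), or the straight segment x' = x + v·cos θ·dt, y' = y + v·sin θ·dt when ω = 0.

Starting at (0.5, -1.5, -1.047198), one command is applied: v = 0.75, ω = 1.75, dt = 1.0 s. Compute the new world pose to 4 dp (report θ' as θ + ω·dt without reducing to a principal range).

(1.1482, -1.6127, 0.7028)

θ' = -1.0472 + 1.75·1.0 = 0.7028
R = v/ω = 0.75/1.75 = 0.4286
x' = 0.5 + 0.4286·(sin 0.7028 − sin -1.0472) = 1.1482
y' = -1.5 − 0.4286·(cos 0.7028 − cos -1.0472) = -1.6127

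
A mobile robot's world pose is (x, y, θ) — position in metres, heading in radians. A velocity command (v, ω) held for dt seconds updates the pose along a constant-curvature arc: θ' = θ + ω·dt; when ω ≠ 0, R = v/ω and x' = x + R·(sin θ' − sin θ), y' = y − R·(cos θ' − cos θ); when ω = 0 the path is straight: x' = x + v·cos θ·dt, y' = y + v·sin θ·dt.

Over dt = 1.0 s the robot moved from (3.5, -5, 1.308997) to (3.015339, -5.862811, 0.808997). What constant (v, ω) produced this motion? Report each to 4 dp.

v = -1.0000, ω = -0.5000

Δθ = 0.808997 − 1.308997 = -0.500000
ω = Δθ/dt = -0.500000/1.0 = -0.5000
R = −Δy/(cos θ' − cos θ) = 2.0000
v = R·ω = 2.0000·-0.5000 = -1.0000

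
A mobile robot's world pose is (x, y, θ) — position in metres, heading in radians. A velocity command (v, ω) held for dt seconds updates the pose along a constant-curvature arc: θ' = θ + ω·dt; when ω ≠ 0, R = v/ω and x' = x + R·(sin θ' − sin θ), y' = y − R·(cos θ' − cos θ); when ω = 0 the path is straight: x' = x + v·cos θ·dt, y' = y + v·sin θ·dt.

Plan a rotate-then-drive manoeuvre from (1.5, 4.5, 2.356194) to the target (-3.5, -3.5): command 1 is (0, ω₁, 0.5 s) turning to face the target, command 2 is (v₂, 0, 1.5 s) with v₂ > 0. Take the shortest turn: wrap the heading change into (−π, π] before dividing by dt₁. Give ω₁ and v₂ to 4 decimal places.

heading to target = atan2(-3.5−4.5, -3.5−1.5) = -2.1294
Δθ = wrap(-2.1294 − 2.3562) = 1.7976; ω₁ = Δθ/dt₁ = 3.5952
distance = √((-3.5−1.5)² + (-3.5−4.5)²) = 9.4340; v₂ = distance/dt₂ = 6.2893

ω₁ = 3.5952, v₂ = 6.2893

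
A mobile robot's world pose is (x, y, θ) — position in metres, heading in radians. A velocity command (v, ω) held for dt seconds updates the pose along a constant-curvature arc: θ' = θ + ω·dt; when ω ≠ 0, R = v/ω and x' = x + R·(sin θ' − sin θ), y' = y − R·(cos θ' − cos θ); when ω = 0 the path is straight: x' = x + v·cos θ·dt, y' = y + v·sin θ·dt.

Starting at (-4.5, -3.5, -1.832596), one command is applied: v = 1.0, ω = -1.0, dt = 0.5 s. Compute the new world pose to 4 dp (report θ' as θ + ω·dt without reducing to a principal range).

(-4.7423, -3.9314, -2.3326)

θ' = -1.8326 + -1.0·0.5 = -2.3326
R = v/ω = 1.0/-1.0 = -1.0000
x' = -4.5 + -1.0000·(sin -2.3326 − sin -1.8326) = -4.7423
y' = -3.5 − -1.0000·(cos -2.3326 − cos -1.8326) = -3.9314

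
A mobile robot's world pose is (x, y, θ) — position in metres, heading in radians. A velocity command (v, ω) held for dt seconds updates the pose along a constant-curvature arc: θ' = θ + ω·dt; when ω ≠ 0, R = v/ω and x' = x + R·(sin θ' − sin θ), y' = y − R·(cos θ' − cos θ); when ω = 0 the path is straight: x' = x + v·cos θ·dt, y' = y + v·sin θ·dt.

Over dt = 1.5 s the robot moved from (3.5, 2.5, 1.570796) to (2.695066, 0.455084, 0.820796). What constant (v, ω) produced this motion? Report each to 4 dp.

v = -1.5000, ω = -0.5000

Δθ = 0.820796 − 1.570796 = -0.750000
ω = Δθ/dt = -0.750000/1.5 = -0.5000
R = −Δy/(cos θ' − cos θ) = 3.0000
v = R·ω = 3.0000·-0.5000 = -1.5000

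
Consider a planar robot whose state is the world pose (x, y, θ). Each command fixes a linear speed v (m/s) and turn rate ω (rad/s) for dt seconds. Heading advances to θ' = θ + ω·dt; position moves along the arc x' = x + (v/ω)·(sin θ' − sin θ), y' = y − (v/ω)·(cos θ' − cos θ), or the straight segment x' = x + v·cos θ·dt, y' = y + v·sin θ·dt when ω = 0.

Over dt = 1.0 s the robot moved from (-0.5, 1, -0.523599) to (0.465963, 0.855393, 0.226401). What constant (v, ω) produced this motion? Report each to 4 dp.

v = 1.0000, ω = 0.7500

Δθ = 0.226401 − -0.523599 = 0.750000
ω = Δθ/dt = 0.750000/1.0 = 0.7500
R = Δx/(sin θ' − sin θ) = 1.3333
v = R·ω = 1.3333·0.7500 = 1.0000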